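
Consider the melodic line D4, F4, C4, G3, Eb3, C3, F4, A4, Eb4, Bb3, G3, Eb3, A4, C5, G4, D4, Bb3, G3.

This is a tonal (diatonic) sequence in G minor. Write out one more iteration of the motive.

C5 Eb5 Bb4 F4 D4 Bb3

Unit = 6 notes; the statements start on D4, F4, A4, moving up a 3rd each time.
Statement 4 starts on C5 and keeps the same diatonic contour: C5 Eb5 Bb4 F4 D4 Bb3.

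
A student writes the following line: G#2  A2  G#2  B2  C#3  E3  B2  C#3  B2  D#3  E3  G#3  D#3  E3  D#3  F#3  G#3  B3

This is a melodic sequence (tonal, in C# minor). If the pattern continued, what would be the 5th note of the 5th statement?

Grouping in 6s, the 5th note of each cell is C#3, E3, G#3.
Extending up a 3rd: B3 → D#4.

D#4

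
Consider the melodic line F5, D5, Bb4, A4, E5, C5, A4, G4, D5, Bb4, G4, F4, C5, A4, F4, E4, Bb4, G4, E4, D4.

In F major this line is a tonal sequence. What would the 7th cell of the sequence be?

With a 4-note motive the entries are F5, E5, D5, C5, Bb4, each down a 2nd from the previous.
Carrying on: A4 → G4.
From G4 the diatonic shape gives G4 E4 C4 Bb3.

G4 E4 C4 Bb3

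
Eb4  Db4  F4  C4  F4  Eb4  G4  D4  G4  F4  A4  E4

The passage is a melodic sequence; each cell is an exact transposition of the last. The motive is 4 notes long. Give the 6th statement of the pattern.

C#5 B4 D#5 A#4

With a 4-note motive the entries are Eb4, F4, G4, each up a 2nd from the previous.
Extending up a 2nd: A4 → B4 → C#5.
From C#5 the exact shape gives C#5 B4 D#5 A#4.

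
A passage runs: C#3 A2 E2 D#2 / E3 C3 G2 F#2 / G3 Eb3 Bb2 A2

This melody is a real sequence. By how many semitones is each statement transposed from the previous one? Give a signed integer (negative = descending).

Unit = 4 notes; the statements start on C#3, E3, G3, moving up a 3rd each time.
Counting half-steps from C#3 to E3: 3.

3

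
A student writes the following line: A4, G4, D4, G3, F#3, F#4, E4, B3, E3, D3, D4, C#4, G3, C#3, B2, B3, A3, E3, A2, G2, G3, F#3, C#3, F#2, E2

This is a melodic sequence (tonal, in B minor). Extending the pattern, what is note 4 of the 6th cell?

The unit is 5 notes. Position-4 pitches of the 5 shown cells: G3, E3, C#3, A2, F#2.
One more down a 3rd gives D2.

D2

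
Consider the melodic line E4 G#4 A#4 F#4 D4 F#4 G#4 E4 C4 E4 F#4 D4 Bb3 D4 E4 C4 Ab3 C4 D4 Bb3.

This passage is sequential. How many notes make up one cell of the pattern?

4

There are 20 notes; a 4-note unit gives 5 cells:
E4 G#4 A#4 F#4 | D4 F#4 G#4 E4 | C4 E4 F#4 D4 | Bb3 D4 E4 C4 | Ab3 C4 D4 Bb3
Every group is a transposition down a 2nd of the one before; no shorter unit works.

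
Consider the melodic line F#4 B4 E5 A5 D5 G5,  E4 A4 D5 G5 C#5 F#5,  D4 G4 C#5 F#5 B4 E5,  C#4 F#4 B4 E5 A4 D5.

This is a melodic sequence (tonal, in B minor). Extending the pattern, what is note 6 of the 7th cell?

Grouping in 6s, the 6th note of each cell is G5, F#5, E5, D5.
Carrying that down a 2nd forward: C#5 → B4 → A4.

A4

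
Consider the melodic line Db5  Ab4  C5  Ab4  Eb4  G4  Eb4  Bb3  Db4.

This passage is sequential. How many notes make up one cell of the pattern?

3

9 notes total. Splitting into 3 groups of 3:
Db5 Ab4 C5 | Ab4 Eb4 G4 | Eb4 Bb3 Db4
Each cell is the previous one down a 4th — so the unit is 3 notes.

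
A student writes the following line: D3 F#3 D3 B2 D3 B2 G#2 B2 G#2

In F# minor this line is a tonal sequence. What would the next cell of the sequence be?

E2 G#2 E2

Taking 3-note groups, the heads are D3, B2, G#2: the pattern moves down a 3rd.
Statement 4 starts on E2 and keeps the same diatonic contour: E2 G#2 E2.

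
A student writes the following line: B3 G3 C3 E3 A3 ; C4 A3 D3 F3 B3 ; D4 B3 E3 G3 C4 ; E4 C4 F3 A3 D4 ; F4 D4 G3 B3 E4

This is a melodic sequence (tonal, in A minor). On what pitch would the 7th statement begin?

Unit = 5 notes; the statements start on B3, C4, D4, E4, F4, moving up a 2nd each time.
Continuing: G4 → A4. Statement 7 starts on A4.

A4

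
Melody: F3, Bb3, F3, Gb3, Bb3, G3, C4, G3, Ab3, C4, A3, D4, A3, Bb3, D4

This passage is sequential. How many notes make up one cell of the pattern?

5

There are 15 notes; a 5-note unit gives 3 cells:
F3 Bb3 F3 Gb3 Bb3 | G3 C4 G3 Ab3 C4 | A3 D4 A3 Bb3 D4
Every group is a transposition up a 2nd of the one before; no shorter unit works.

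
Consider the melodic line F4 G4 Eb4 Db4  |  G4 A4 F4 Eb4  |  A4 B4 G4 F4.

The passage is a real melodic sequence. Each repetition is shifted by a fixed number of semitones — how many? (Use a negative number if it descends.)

2

The 4-note cells begin on F4, G4, A4 — each up a 2nd from the last.
F4 to G4 spans +2 semitones.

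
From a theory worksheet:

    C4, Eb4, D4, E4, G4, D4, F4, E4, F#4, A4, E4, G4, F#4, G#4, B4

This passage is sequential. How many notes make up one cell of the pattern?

15 notes total. Splitting into 3 groups of 5:
C4 Eb4 D4 E4 G4 | D4 F4 E4 F#4 A4 | E4 G4 F#4 G#4 B4
That's a consistent up a 2nd shift per cell, and no other grouping gives one.

5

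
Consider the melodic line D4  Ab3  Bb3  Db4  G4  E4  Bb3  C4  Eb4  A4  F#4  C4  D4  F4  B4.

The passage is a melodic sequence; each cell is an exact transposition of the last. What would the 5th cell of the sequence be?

A#4 E4 F#4 A4 D#5

Unit = 5 notes; the statements start on D4, E4, F#4, moving up a 2nd each time.
Extending up a 2nd: G#4 → A#4.
So cell 5 is A#4 E4 F#4 A4 D#5.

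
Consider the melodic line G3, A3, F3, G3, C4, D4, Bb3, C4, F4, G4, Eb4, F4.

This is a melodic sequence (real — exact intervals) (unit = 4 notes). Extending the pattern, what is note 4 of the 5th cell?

Eb5

The unit is 4 notes. Position-4 pitches of the 3 shown cells: G3, C4, F4.
Extending up a 4th: Bb4 → Eb5.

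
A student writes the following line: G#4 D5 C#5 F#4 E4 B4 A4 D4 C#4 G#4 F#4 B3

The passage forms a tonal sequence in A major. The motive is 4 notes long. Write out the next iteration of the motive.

A3 E4 D4 G#3

With a 4-note motive the entries are G#4, E4, C#4, each down a 3rd from the previous.
Statement 4 starts on A3 and keeps the same diatonic contour: A3 E4 D4 G#3.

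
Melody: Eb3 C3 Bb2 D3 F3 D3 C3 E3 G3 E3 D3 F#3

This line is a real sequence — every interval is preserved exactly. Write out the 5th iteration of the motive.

B3 G#3 F#3 A#3

Unit = 4 notes; the statements start on Eb3, F3, G3, moving up a 2nd each time.
Carrying on: A3 → B3.
Statement 5 starts on B3 and keeps the same exact contour: B3 G#3 F#3 A#3.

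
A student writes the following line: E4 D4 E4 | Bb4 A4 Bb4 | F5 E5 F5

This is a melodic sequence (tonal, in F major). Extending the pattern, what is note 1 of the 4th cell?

C6

Grouping in 3s, the 1st note of each cell is E4, Bb4, F5.
Each moves up a 5th; the next is C6.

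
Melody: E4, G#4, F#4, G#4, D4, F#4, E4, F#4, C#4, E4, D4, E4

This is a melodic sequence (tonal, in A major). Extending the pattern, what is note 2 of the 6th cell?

B3

Grouping in 4s, the 2nd note of each cell is G#4, F#4, E4.
Carrying that down a 2nd forward: D4 → C#4 → B3.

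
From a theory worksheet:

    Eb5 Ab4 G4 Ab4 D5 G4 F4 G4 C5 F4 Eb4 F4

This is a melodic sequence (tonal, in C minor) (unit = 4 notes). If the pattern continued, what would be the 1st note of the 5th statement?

With 4-note cells, note 1 of each statement runs Eb5, D5, C5.
Each moves down a 2nd. Continuing: Bb4 → Ab4.

Ab4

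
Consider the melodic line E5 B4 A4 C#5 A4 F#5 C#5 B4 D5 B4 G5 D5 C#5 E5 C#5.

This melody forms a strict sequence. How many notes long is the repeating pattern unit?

5

Try groups of 5 (3 cells in 15 notes):
E5 B4 A4 C#5 A4 | F#5 C#5 B4 D5 B4 | G5 D5 C#5 E5 C#5
Every group is a transposition up a 2nd of the one before; no shorter unit works.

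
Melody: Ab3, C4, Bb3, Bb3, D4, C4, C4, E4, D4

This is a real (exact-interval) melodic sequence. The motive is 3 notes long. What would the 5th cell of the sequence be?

E4 G#4 F#4

The 3-note cells begin on Ab3, Bb3, C4 — each up a 2nd from the last.
Extending up a 2nd: D4 → E4.
Statement 5 starts on E4 and keeps the same exact contour: E4 G#4 F#4.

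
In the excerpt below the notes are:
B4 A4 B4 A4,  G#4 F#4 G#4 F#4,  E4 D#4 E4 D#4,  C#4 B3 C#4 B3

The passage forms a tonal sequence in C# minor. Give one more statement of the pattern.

A3 G#3 A3 G#3

Taking 4-note groups, the heads are B4, G#4, E4, C#4: the pattern moves down a 3rd.
So cell 5 is A3 G#3 A3 G#3.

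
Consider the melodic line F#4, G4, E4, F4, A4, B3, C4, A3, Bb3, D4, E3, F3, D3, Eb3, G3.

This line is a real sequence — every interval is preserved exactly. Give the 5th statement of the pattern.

D2 Eb2 C2 Db2 F2

Taking 5-note groups, the heads are F#4, B3, E3: the pattern moves down a 5th.
Continuing the starts: A2 → D2.
So cell 5 is D2 Eb2 C2 Db2 F2.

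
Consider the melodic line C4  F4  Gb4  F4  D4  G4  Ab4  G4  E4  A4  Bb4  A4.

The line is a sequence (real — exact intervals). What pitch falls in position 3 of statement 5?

Grouping in 4s, the 3rd note of each cell is Gb4, Ab4, Bb4.
Each moves up a 2nd. Continuing: C5 → D5.

D5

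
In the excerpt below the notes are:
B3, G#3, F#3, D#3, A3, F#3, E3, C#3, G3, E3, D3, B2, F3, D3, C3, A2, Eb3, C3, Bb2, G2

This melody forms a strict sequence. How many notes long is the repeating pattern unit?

20 notes total. Splitting into 5 groups of 4:
B3 G#3 F#3 D#3 | A3 F#3 E3 C#3 | G3 E3 D3 B2 | F3 D3 C3 A2 | Eb3 C3 Bb2 G2
Every group is a transposition down a 2nd of the one before; no shorter unit works.

4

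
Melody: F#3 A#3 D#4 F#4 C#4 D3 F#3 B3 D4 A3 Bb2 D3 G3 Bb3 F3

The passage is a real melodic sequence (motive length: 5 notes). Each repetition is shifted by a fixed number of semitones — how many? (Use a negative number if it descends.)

Unit = 5 notes; the statements start on F#3, D3, Bb2, moving down a 3rd each time.
F#3→D3 is 50 − 54 = -4 semitones.

-4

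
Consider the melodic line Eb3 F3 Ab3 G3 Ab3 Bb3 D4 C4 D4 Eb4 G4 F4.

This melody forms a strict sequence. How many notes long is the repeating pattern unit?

Try groups of 4 (3 cells in 12 notes):
Eb3 F3 Ab3 G3 | Ab3 Bb3 D4 C4 | D4 Eb4 G4 F4
Each cell is the previous one up a 4th — so the unit is 4 notes.

4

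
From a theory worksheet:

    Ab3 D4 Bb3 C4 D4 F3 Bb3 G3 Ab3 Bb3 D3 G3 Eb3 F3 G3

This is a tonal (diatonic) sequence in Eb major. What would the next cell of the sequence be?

With a 5-note motive the entries are Ab3, F3, D3, each down a 3rd from the previous.
So cell 4 is Bb2 Eb3 C3 D3 Eb3.

Bb2 Eb3 C3 D3 Eb3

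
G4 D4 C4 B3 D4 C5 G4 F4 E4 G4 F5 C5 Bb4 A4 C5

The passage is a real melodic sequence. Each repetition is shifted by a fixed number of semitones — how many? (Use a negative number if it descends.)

With a 5-note motive the entries are G4, C5, F5, each up a 4th from the previous.
Counting half-steps from G4 to C5: 5.

5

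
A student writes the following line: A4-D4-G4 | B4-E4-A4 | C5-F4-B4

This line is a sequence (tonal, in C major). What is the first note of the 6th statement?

F5

Unit = 3 notes; the statements start on A4, B4, C5, moving up a 2nd each time.
Continuing: D5 → E5 → F5. Statement 6 starts on F5.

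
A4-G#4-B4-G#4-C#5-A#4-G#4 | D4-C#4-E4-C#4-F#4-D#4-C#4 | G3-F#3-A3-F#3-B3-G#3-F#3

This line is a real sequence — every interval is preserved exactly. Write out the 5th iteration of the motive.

Unit = 7 notes; the statements start on A4, D4, G3, moving down a 5th each time.
Extending down a 5th: C3 → F2.
From F2 the exact shape gives F2 E2 G2 E2 A2 F#2 E2.

F2 E2 G2 E2 A2 F#2 E2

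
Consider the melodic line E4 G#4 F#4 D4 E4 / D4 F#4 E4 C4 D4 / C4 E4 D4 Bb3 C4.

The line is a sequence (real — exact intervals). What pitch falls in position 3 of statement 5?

Bb3

Grouping in 5s, the 3rd note of each cell is F#4, E4, D4.
Carrying that down a 2nd forward: C4 → Bb3.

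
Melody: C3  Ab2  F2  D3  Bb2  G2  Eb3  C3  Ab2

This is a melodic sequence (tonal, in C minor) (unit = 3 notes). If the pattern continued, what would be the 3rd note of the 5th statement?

C3

With 3-note cells, note 3 of each statement runs F2, G2, Ab2.
Each moves up a 2nd. Continuing: Bb2 → C3.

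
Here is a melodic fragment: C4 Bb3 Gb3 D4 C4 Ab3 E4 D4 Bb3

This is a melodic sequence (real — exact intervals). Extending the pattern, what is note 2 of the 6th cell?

Grouping in 3s, the 2nd note of each cell is Bb3, C4, D4.
Extending up a 2nd: E4 → F#4 → G#4.

G#4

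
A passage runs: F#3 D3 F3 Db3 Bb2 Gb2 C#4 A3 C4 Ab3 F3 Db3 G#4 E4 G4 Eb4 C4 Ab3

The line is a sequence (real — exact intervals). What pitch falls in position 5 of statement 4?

G4

With 6-note cells, note 5 of each statement runs Bb2, F3, C4.
One more up a 5th gives G4.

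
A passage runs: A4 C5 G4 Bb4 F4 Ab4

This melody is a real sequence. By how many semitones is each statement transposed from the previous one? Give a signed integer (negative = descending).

-2

Taking 2-note groups, the heads are A4, G4, F4: the pattern moves down a 2nd.
Counting half-steps from A4 to G4: -2.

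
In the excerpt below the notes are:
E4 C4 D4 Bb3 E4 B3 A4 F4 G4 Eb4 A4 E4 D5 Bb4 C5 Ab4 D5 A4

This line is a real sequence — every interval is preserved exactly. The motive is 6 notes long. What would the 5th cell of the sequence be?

With a 6-note motive the entries are E4, A4, D5, each up a 4th from the previous.
Extending up a 4th: G5 → C6.
From C6 the exact shape gives C6 Ab5 Bb5 Gb5 C6 G5.

C6 Ab5 Bb5 Gb5 C6 G5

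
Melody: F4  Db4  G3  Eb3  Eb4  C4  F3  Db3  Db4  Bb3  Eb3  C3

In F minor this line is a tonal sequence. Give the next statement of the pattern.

Taking 4-note groups, the heads are F4, Eb4, Db4: the pattern moves down a 2nd.
Statement 4 starts on C4 and keeps the same diatonic contour: C4 Ab3 Db3 Bb2.

C4 Ab3 Db3 Bb2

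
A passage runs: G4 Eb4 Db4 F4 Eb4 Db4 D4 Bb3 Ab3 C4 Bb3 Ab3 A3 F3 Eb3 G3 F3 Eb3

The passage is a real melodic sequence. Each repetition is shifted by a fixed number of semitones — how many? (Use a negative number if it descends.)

-5

The 6-note cells begin on G4, D4, A3 — each down a 4th from the last.
G4 to D4 spans -5 semitones.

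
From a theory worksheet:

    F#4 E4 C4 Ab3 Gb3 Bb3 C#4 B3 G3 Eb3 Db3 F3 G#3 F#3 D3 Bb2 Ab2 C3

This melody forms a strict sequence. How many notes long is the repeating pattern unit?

18 notes total. Splitting into 3 groups of 6:
F#4 E4 C4 Ab3 Gb3 Bb3 | C#4 B3 G3 Eb3 Db3 F3 | G#3 F#3 D3 Bb2 Ab2 C3
That's a consistent down a 4th shift per cell, and no other grouping gives one.

6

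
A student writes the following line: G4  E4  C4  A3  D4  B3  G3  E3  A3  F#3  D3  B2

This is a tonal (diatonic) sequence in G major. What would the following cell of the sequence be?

E3 C3 A2 F#2

Unit = 4 notes; the statements start on G4, D4, A3, moving down a 4th each time.
Statement 4 starts on E3 and keeps the same diatonic contour: E3 C3 A2 F#2.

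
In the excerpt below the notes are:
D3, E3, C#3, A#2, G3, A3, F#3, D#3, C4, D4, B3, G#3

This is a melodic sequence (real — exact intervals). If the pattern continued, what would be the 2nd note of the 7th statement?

The unit is 4 notes. Position-2 pitches of the 3 shown cells: E3, A3, D4.
Carrying that up a 4th forward: G4 → C5 → F5 → Bb5.

Bb5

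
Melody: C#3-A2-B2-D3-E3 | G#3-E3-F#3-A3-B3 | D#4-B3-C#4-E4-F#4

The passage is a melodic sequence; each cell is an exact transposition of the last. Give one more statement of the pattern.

A#4 F#4 G#4 B4 C#5

The 5-note cells begin on C#3, G#3, D#4 — each up a 5th from the last.
From A#4 the exact shape gives A#4 F#4 G#4 B4 C#5.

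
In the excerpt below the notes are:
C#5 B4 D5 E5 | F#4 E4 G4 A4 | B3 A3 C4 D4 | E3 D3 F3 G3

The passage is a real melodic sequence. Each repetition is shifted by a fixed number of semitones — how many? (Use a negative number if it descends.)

Taking 4-note groups, the heads are C#5, F#4, B3, E3: the pattern moves down a 5th.
Counting half-steps from C#5 to F#4: -7.

-7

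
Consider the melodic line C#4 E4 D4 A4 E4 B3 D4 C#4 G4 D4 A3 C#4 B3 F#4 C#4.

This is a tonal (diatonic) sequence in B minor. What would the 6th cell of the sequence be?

Taking 5-note groups, the heads are C#4, B3, A3: the pattern moves down a 2nd.
Continuing the starts: G3 → F#3 → E3.
So cell 6 is E3 G3 F#3 C#4 G3.

E3 G3 F#3 C#4 G3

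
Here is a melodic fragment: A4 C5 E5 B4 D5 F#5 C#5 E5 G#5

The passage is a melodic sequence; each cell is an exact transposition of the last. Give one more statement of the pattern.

D#5 F#5 A#5

The 3-note cells begin on A4, B4, C#5 — each up a 2nd from the last.
So cell 4 is D#5 F#5 A#5.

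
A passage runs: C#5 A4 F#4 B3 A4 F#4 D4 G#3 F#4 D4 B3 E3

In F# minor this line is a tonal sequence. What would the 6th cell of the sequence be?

Unit = 4 notes; the statements start on C#5, A4, F#4, moving down a 3rd each time.
Carrying on: D4 → B3 → G#3.
Statement 6 starts on G#3 and keeps the same diatonic contour: G#3 E3 C#3 F#2.

G#3 E3 C#3 F#2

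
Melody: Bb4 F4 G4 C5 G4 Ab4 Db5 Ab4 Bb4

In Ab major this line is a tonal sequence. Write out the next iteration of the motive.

The 3-note cells begin on Bb4, C5, Db5 — each up a 2nd from the last.
Statement 4 starts on Eb5 and keeps the same diatonic contour: Eb5 Bb4 C5.

Eb5 Bb4 C5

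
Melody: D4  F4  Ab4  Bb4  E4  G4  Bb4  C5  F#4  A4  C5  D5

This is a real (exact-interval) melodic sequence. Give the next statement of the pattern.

G#4 B4 D5 E5

The 4-note cells begin on D4, E4, F#4 — each up a 2nd from the last.
From G#4 the exact shape gives G#4 B4 D5 E5.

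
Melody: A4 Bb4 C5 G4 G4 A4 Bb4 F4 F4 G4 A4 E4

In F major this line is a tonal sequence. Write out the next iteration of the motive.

With a 4-note motive the entries are A4, G4, F4, each down a 2nd from the previous.
Statement 4 starts on E4 and keeps the same diatonic contour: E4 F4 G4 D4.

E4 F4 G4 D4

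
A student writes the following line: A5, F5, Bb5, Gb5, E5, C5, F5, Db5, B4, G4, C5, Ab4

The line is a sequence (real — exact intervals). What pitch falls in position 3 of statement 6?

With 4-note cells, note 3 of each statement runs Bb5, F5, C5.
Carrying that down a 4th forward: G4 → D4 → A3.

A3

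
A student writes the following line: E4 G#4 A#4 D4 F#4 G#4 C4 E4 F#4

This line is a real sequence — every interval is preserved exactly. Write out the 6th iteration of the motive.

Taking 3-note groups, the heads are E4, D4, C4: the pattern moves down a 2nd.
Extending down a 2nd: Bb3 → Ab3 → Gb3.
So cell 6 is Gb3 Bb3 C4.

Gb3 Bb3 C4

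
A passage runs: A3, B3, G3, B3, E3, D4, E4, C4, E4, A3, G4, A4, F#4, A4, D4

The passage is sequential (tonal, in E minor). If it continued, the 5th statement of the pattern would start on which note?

The 5-note cells begin on A3, D4, G4 — each up a 4th from the last.
Extending the heads up a 4th: C5 → F#5.

F#5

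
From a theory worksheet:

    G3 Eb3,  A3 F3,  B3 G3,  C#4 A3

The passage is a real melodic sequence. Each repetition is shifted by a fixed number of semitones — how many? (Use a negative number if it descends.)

With a 2-note motive the entries are G3, A3, B3, C#4, each up a 2nd from the previous.
G3 to A3 spans +2 semitones.

2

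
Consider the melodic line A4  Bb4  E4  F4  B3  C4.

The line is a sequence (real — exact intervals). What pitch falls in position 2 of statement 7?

E2

With 2-note cells, note 2 of each statement runs Bb4, F4, C4.
Extending down a 4th: G3 → D3 → A2 → E2.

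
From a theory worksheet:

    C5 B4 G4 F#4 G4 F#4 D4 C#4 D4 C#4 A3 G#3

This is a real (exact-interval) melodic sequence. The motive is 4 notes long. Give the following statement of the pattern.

Taking 4-note groups, the heads are C5, G4, D4: the pattern moves down a 4th.
From A3 the exact shape gives A3 G#3 E3 D#3.

A3 G#3 E3 D#3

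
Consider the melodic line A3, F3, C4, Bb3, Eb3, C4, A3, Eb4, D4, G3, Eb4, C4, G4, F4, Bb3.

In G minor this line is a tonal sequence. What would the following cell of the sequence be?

G4 Eb4 Bb4 A4 D4

With a 5-note motive the entries are A3, C4, Eb4, each up a 3rd from the previous.
From G4 the diatonic shape gives G4 Eb4 Bb4 A4 D4.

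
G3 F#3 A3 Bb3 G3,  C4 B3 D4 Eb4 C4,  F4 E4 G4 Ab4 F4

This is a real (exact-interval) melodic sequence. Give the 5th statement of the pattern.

Eb5 D5 F5 Gb5 Eb5

Taking 5-note groups, the heads are G3, C4, F4: the pattern moves up a 4th.
Continuing the starts: Bb4 → Eb5.
Statement 5 starts on Eb5 and keeps the same exact contour: Eb5 D5 F5 Gb5 Eb5.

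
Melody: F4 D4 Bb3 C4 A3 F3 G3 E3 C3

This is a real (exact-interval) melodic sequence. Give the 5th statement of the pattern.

The 3-note cells begin on F4, C4, G3 — each down a 4th from the last.
Extending down a 4th: D3 → A2.
Statement 5 starts on A2 and keeps the same exact contour: A2 F#2 D2.

A2 F#2 D2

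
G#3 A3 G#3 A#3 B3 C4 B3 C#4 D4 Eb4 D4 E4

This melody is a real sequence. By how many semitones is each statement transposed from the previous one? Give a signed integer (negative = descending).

The 4-note cells begin on G#3, B3, D4 — each up a 3rd from the last.
G#3 to B3 spans +3 semitones.

3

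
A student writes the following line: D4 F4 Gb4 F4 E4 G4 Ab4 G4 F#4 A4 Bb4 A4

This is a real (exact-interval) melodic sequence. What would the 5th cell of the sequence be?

A#4 C#5 D5 C#5

The 4-note cells begin on D4, E4, F#4 — each up a 2nd from the last.
Carrying on: G#4 → A#4.
From A#4 the exact shape gives A#4 C#5 D5 C#5.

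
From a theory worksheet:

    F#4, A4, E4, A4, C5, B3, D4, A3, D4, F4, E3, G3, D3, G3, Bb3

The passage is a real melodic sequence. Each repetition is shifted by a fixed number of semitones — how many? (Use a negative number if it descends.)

The 5-note cells begin on F#4, B3, E3 — each down a 5th from the last.
Counting half-steps from F#4 to B3: -7.

-7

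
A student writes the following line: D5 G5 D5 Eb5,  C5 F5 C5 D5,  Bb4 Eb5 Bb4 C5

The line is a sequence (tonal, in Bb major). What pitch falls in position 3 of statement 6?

The unit is 4 notes. Position-3 pitches of the 3 shown cells: D5, C5, Bb4.
Each moves down a 2nd. Continuing: A4 → G4 → F4.

F4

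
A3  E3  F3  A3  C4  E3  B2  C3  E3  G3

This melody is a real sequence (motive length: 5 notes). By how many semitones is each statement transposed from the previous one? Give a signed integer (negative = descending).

-5

Taking 5-note groups, the heads are A3, E3: the pattern moves down a 4th.
Counting half-steps from A3 to E3: -5.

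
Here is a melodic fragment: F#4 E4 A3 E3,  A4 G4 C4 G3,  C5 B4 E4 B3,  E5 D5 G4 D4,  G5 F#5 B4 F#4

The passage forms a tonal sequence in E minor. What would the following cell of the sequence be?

Unit = 4 notes; the statements start on F#4, A4, C5, E5, G5, moving up a 3rd each time.
From B5 the diatonic shape gives B5 A5 D5 A4.

B5 A5 D5 A4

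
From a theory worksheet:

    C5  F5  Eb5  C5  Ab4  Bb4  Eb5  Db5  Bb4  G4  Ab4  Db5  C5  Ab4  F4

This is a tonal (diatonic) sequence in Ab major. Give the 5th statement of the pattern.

F4 Bb4 Ab4 F4 Db4

The 5-note cells begin on C5, Bb4, Ab4 — each down a 2nd from the last.
Carrying on: G4 → F4.
So cell 5 is F4 Bb4 Ab4 F4 Db4.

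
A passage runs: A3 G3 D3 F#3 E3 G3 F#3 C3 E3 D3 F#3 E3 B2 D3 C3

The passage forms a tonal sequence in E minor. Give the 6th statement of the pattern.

C3 B2 F#2 A2 G2

The 5-note cells begin on A3, G3, F#3 — each down a 2nd from the last.
Continuing the starts: E3 → D3 → C3.
Statement 6 starts on C3 and keeps the same diatonic contour: C3 B2 F#2 A2 G2.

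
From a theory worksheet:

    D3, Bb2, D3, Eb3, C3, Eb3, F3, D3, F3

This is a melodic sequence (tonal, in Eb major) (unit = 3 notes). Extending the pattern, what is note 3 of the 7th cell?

With 3-note cells, note 3 of each statement runs D3, Eb3, F3.
Each moves up a 2nd. Continuing: G3 → Ab3 → Bb3 → C4.

C4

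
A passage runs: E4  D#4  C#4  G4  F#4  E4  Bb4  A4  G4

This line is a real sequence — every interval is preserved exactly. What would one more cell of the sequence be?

Db5 C5 Bb4

The 3-note cells begin on E4, G4, Bb4 — each up a 3rd from the last.
Statement 4 starts on Db5 and keeps the same exact contour: Db5 C5 Bb4.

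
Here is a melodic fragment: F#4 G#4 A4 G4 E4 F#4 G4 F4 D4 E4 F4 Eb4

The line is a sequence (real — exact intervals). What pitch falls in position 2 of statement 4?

D4

Grouping in 4s, the 2nd note of each cell is G#4, F#4, E4.
One more down a 2nd gives D4.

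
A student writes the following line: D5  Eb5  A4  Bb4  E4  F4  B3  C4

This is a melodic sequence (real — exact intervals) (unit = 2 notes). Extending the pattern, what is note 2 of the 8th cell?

With 2-note cells, note 2 of each statement runs Eb5, Bb4, F4, C4.
Each moves down a 4th. Continuing: G3 → D3 → A2 → E2.

E2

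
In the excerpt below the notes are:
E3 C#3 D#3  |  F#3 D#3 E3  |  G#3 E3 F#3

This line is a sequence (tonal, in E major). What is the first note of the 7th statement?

With a 3-note motive the entries are E3, F#3, G#3, each up a 2nd from the previous.
Continuing: A3 → B3 → C#4 → D#4. Statement 7 starts on D#4.

D#4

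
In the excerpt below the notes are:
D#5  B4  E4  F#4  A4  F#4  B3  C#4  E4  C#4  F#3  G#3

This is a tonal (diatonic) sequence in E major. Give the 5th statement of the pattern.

F#3 D#3 G#2 A2

Taking 4-note groups, the heads are D#5, A4, E4: the pattern moves down a 4th.
Continuing the starts: B3 → F#3.
Statement 5 starts on F#3 and keeps the same diatonic contour: F#3 D#3 G#2 A2.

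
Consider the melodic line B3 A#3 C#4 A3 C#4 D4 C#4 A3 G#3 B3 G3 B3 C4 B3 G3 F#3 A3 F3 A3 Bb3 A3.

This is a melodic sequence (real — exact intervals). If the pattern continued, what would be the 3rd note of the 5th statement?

F3

With 7-note cells, note 3 of each statement runs C#4, B3, A3.
Carrying that down a 2nd forward: G3 → F3.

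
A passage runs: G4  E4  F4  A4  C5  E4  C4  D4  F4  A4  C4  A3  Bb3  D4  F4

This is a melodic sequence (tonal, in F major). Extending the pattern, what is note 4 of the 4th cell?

With 5-note cells, note 4 of each statement runs A4, F4, D4.
From D4, down a 3rd gives Bb3.

Bb3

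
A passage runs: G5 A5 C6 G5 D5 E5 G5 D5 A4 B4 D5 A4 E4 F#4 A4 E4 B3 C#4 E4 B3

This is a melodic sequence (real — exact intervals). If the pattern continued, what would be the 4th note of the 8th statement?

The unit is 4 notes. Position-4 pitches of the 5 shown cells: G5, D5, A4, E4, B3.
Carrying that down a 4th forward: F#3 → C#3 → G#2.

G#2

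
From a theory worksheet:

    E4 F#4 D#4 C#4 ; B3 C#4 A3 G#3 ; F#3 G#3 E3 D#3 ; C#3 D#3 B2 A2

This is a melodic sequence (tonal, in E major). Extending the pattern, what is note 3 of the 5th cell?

F#2

The unit is 4 notes. Position-3 pitches of the 4 shown cells: D#4, A3, E3, B2.
Each moves down a 4th; the next is F#2.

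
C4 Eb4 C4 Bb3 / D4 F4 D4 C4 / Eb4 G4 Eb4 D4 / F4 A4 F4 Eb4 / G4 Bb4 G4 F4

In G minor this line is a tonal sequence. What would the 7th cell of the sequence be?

Bb4 D5 Bb4 A4

Taking 4-note groups, the heads are C4, D4, Eb4, F4, G4: the pattern moves up a 2nd.
Continuing the starts: A4 → Bb4.
So cell 7 is Bb4 D5 Bb4 A4.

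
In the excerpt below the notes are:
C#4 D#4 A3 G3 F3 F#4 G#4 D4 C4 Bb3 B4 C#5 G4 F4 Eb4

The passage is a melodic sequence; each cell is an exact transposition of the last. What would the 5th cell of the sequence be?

A5 B5 F5 Eb5 Db5

Taking 5-note groups, the heads are C#4, F#4, B4: the pattern moves up a 4th.
Extending up a 4th: E5 → A5.
Statement 5 starts on A5 and keeps the same exact contour: A5 B5 F5 Eb5 Db5.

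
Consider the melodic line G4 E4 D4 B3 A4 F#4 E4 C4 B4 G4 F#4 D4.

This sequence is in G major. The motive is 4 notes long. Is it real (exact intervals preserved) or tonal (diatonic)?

Every note is diatonic to G major.
Cell 1 has -3 semitones from note 3 to 4, but cell 2 has -4 — the interval quality changes while the contour stays the same, which is the hallmark of a tonal sequence.

tonal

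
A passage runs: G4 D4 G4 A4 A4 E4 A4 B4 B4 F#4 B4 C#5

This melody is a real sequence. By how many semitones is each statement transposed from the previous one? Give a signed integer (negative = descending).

Taking 4-note groups, the heads are G4, A4, B4: the pattern moves up a 2nd.
G4→A4 is 69 − 67 = 2 semitones.

2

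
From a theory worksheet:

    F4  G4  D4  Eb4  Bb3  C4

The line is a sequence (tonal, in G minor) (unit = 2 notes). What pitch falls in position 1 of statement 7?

A2

The unit is 2 notes. Position-1 pitches of the 3 shown cells: F4, D4, Bb3.
Extending down a 3rd: G3 → Eb3 → C3 → A2.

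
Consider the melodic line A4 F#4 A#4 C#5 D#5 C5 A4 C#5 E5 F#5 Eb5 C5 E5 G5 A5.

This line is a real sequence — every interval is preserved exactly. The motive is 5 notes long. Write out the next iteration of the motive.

The 5-note cells begin on A4, C5, Eb5 — each up a 3rd from the last.
From Gb5 the exact shape gives Gb5 Eb5 G5 Bb5 C6.

Gb5 Eb5 G5 Bb5 C6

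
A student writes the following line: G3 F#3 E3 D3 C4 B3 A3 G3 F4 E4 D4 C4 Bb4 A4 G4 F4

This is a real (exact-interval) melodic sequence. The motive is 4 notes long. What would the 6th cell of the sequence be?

Ab5 G5 F5 Eb5

Taking 4-note groups, the heads are G3, C4, F4, Bb4: the pattern moves up a 4th.
Carrying on: Eb5 → Ab5.
Statement 6 starts on Ab5 and keeps the same exact contour: Ab5 G5 F5 Eb5.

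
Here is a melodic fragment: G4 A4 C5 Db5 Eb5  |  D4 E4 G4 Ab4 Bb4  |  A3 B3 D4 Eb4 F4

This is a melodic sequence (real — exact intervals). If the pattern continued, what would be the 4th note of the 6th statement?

The unit is 5 notes. Position-4 pitches of the 3 shown cells: Db5, Ab4, Eb4.
Extending down a 4th: Bb3 → F3 → C3.

C3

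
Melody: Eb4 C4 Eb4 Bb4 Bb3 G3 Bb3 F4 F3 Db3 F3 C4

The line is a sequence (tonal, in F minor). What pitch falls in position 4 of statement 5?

Db3

Grouping in 4s, the 4th note of each cell is Bb4, F4, C4.
Each moves down a 4th. Continuing: G3 → Db3.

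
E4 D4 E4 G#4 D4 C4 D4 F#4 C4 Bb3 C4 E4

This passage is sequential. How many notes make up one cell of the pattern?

12 notes total. Splitting into 3 groups of 4:
E4 D4 E4 G#4 | D4 C4 D4 F#4 | C4 Bb3 C4 E4
Each cell is the previous one down a 2nd — so the unit is 4 notes.

4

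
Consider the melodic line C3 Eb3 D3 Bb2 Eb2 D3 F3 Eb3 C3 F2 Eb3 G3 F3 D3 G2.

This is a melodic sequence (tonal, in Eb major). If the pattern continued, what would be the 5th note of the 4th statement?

Grouping in 5s, the 5th note of each cell is Eb2, F2, G2.
Each moves up a 2nd; the next is Ab2.

Ab2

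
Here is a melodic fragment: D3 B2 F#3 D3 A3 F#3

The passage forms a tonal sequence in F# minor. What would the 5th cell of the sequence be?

E4 C#4

Taking 2-note groups, the heads are D3, F#3, A3: the pattern moves up a 3rd.
Carrying on: C#4 → E4.
Statement 5 starts on E4 and keeps the same diatonic contour: E4 C#4.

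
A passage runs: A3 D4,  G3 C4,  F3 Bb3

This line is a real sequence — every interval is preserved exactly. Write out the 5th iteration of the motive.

Db3 Gb3

Unit = 2 notes; the statements start on A3, G3, F3, moving down a 2nd each time.
Carrying on: Eb3 → Db3.
From Db3 the exact shape gives Db3 Gb3.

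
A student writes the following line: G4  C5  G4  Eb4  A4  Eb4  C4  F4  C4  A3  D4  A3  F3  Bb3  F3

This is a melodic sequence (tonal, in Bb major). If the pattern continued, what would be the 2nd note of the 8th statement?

Grouping in 3s, the 2nd note of each cell is C5, A4, F4, D4, Bb3.
Extending down a 3rd: G3 → Eb3 → C3.

C3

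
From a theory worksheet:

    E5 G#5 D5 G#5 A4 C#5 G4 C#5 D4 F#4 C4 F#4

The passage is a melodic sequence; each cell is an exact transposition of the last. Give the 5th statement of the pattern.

C3 E3 Bb2 E3

With a 4-note motive the entries are E5, A4, D4, each down a 5th from the previous.
Continuing the starts: G3 → C3.
From C3 the exact shape gives C3 E3 Bb2 E3.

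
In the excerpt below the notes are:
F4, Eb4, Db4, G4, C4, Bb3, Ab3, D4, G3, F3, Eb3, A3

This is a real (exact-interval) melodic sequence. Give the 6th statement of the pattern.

E2 D2 C2 F#2

The 4-note cells begin on F4, C4, G3 — each down a 4th from the last.
Continuing the starts: D3 → A2 → E2.
So cell 6 is E2 D2 C2 F#2.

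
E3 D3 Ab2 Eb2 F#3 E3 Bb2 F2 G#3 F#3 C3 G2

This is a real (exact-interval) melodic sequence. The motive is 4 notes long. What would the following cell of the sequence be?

With a 4-note motive the entries are E3, F#3, G#3, each up a 2nd from the previous.
Statement 4 starts on A#3 and keeps the same exact contour: A#3 G#3 D3 A2.

A#3 G#3 D3 A2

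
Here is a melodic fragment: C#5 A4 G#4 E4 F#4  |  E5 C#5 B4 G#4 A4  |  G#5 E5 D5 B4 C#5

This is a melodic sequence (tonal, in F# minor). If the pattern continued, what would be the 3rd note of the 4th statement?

F#5

Grouping in 5s, the 3rd note of each cell is G#4, B4, D5.
From D5, up a 3rd gives F#5.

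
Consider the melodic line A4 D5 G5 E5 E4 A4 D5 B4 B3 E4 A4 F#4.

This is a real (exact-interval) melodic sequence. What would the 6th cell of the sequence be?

Taking 4-note groups, the heads are A4, E4, B3: the pattern moves down a 4th.
Carrying on: F#3 → C#3 → G#2.
Statement 6 starts on G#2 and keeps the same exact contour: G#2 C#3 F#3 D#3.

G#2 C#3 F#3 D#3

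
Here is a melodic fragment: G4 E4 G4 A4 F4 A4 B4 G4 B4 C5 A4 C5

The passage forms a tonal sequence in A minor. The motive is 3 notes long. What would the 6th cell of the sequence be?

E5 C5 E5

With a 3-note motive the entries are G4, A4, B4, C5, each up a 2nd from the previous.
Extending up a 2nd: D5 → E5.
Statement 6 starts on E5 and keeps the same diatonic contour: E5 C5 E5.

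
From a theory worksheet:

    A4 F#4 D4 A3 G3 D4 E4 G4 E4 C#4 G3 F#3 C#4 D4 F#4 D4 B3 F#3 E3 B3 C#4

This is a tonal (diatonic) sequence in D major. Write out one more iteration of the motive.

E4 C#4 A3 E3 D3 A3 B3

Unit = 7 notes; the statements start on A4, G4, F#4, moving down a 2nd each time.
So cell 4 is E4 C#4 A3 E3 D3 A3 B3.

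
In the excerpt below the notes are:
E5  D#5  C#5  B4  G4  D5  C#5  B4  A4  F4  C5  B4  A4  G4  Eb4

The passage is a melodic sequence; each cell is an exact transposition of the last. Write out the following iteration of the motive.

Bb4 A4 G4 F4 Db4

The 5-note cells begin on E5, D5, C5 — each down a 2nd from the last.
So cell 4 is Bb4 A4 G4 F4 Db4.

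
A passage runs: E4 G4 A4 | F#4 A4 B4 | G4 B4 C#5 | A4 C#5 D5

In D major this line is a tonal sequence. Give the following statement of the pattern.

With a 3-note motive the entries are E4, F#4, G4, A4, each up a 2nd from the previous.
Statement 5 starts on B4 and keeps the same diatonic contour: B4 D5 E5.

B4 D5 E5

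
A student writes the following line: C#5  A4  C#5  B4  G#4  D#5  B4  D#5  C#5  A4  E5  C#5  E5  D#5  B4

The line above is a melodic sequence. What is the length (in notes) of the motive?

5

There are 15 notes; a 5-note unit gives 3 cells:
C#5 A4 C#5 B4 G#4 | D#5 B4 D#5 C#5 A4 | E5 C#5 E5 D#5 B4
That's a consistent up a 2nd shift per cell, and no other grouping gives one.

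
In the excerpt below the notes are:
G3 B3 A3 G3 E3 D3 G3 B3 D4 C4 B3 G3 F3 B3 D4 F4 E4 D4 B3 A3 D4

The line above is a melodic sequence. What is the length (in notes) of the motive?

21 notes total. Splitting into 3 groups of 7:
G3 B3 A3 G3 E3 D3 G3 | B3 D4 C4 B3 G3 F3 B3 | D4 F4 E4 D4 B3 A3 D4
That's a consistent up a 3rd shift per cell, and no other grouping gives one.

7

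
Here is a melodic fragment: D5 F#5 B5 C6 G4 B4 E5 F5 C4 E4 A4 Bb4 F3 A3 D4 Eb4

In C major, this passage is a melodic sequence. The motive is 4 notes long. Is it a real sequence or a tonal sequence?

Each cell has the same semitone pattern (4, 5, 1) — intervals are preserved exactly.
And F#5 lies outside C major, so the sequence is real rather than tonal.

real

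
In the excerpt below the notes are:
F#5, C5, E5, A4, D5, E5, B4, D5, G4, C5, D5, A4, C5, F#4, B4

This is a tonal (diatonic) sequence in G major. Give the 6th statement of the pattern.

A4 E4 G4 C4 F#4

Unit = 5 notes; the statements start on F#5, E5, D5, moving down a 2nd each time.
Extending down a 2nd: C5 → B4 → A4.
Statement 6 starts on A4 and keeps the same diatonic contour: A4 E4 G4 C4 F#4.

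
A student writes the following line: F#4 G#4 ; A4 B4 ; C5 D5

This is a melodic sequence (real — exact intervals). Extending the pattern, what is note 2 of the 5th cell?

With 2-note cells, note 2 of each statement runs G#4, B4, D5.
Extending up a 3rd: F5 → Ab5.

Ab5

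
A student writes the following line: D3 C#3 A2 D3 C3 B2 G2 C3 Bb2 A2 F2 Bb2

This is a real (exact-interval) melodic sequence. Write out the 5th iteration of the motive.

Gb2 F2 Db2 Gb2

Taking 4-note groups, the heads are D3, C3, Bb2: the pattern moves down a 2nd.
Carrying on: Ab2 → Gb2.
So cell 5 is Gb2 F2 Db2 Gb2.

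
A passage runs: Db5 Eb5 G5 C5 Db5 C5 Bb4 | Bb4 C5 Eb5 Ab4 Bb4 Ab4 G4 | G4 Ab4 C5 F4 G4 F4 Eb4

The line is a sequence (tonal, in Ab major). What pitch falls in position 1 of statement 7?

F3

With 7-note cells, note 1 of each statement runs Db5, Bb4, G4.
Carrying that down a 3rd forward: Eb4 → C4 → Ab3 → F3.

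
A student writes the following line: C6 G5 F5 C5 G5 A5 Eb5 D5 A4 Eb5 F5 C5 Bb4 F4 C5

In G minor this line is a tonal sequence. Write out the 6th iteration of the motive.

G4 D4 C4 G3 D4

Taking 5-note groups, the heads are C6, A5, F5: the pattern moves down a 3rd.
Extending down a 3rd: D5 → Bb4 → G4.
From G4 the diatonic shape gives G4 D4 C4 G3 D4.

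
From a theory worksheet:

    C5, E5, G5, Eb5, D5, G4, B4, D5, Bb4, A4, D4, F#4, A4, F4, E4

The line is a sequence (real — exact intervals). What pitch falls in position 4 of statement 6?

D3

The unit is 5 notes. Position-4 pitches of the 3 shown cells: Eb5, Bb4, F4.
Each moves down a 4th. Continuing: C4 → G3 → D3.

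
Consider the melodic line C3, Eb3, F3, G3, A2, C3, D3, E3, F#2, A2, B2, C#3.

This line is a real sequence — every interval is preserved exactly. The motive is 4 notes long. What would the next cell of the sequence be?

D#2 F#2 G#2 A#2

The 4-note cells begin on C3, A2, F#2 — each down a 3rd from the last.
So cell 4 is D#2 F#2 G#2 A#2.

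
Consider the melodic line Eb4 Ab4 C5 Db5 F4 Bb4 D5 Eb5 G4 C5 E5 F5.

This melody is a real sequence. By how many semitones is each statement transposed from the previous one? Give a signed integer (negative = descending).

2

Taking 4-note groups, the heads are Eb4, F4, G4: the pattern moves up a 2nd.
Counting half-steps from Eb4 to F4: 2.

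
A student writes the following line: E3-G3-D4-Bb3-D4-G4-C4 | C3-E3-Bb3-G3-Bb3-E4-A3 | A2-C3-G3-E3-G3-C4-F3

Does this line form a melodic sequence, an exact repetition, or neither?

sequence

Each 7-note cell is the previous one transposed down a 3rd.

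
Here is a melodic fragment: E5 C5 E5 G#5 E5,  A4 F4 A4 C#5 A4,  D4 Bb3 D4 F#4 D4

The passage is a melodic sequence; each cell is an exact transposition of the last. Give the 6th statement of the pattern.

With a 5-note motive the entries are E5, A4, D4, each down a 5th from the previous.
Continuing the starts: G3 → C3 → F2.
From F2 the exact shape gives F2 Db2 F2 A2 F2.

F2 Db2 F2 A2 F2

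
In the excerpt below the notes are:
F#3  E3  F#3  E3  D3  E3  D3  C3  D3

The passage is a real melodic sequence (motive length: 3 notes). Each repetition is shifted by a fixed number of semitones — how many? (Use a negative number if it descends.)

Taking 3-note groups, the heads are F#3, E3, D3: the pattern moves down a 2nd.
F#3→E3 is 52 − 54 = -2 semitones.

-2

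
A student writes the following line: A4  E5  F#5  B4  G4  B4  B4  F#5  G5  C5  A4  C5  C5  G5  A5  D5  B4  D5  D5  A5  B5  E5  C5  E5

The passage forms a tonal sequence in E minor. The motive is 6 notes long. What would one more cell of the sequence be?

E5 B5 C6 F#5 D5 F#5

The 6-note cells begin on A4, B4, C5, D5 — each up a 2nd from the last.
From E5 the diatonic shape gives E5 B5 C6 F#5 D5 F#5.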